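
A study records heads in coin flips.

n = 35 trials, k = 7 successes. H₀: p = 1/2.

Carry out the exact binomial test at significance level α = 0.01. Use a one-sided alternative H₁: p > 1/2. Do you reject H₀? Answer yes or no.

Exact binomial: n=35, k=7, p₀=1/2=0.5000
P(X≥7) from Σ C(n,i)·p₀^i·(1−p₀)^(n−i)
p-value (one-sided, H₁ greater) = 0.99994
At α=0.01: p ≥ α → fail to reject H₀

reject H₀: no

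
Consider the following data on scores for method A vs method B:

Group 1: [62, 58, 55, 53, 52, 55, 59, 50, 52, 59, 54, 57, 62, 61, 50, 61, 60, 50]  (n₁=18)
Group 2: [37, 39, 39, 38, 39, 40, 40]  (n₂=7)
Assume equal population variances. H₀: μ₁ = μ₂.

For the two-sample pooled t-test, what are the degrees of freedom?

degrees of freedom = 23

df = n₁ + n₂ − 2 = 18 + 7 − 2 = 23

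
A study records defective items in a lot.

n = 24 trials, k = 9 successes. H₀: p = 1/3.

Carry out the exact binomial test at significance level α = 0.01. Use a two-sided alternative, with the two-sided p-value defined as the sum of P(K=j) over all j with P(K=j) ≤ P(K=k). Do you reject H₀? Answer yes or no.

Exact binomial: n=24, k=9, p₀=1/3=0.3333
P(X=j) = C(n,j)·p₀^j·(1−p₀)^(n−j); p = Σ P(X=j) over j with P(X=j) ≤ P(X=9)
p-value (two-sided) = 0.66872
At α=0.01: p ≥ α → fail to reject H₀

reject H₀: no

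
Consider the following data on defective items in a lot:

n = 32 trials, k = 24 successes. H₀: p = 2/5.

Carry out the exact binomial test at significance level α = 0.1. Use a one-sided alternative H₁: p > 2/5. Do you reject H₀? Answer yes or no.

reject H₀: yes

Exact binomial: n=32, k=24, p₀=2/5=0.4000
P(X≥24) from Σ C(n,i)·p₀^i·(1−p₀)^(n−i)
p-value (one-sided, H₁ greater) = 0.00006
At α=0.1: p < α → reject H₀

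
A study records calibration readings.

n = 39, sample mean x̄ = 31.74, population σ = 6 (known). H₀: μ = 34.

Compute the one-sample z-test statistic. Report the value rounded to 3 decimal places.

SE = σ/√n = 6/√39 = 0.9608
z = (x̄−μ₀)/SE = (31.74−34)/0.9608 = -2.3523

test statistic = -2.352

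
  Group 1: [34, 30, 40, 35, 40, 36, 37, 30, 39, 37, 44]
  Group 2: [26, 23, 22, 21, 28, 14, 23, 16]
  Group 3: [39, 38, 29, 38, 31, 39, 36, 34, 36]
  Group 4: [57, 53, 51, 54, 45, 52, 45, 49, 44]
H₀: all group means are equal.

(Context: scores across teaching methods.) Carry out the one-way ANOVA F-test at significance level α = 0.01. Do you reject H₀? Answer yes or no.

reject H₀: yes

Group means [36.55, 21.62, 35.56, 50.00], grand mean 36.351
SSB = Σnᵢ(x̄ᵢ−x̄)² = 3417.608; SSW = ΣΣ(x−x̄ᵢ)² = 602.824
MSB = 3417.608/3 = 1139.2026; MSW = 602.824/33 = 18.2674
F = MSB/MSW = 62.3626
df = (3, 33)
p-value (upper-tail) = 0.00000
At α=0.01: p < α → reject H₀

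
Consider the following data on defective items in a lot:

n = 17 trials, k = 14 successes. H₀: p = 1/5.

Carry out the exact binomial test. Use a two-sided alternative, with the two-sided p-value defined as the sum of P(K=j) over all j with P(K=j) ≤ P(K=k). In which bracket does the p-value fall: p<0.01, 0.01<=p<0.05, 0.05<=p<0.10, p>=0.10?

Exact binomial: n=17, k=14, p₀=1/5=0.2000
P(X=j) = C(n,j)·p₀^j·(1−p₀)^(n−j); p = Σ P(X=j) over j with P(X=j) ≤ P(X=14)
p-value (two-sided) = 0.00000
→ bracket: p<0.01

p-value bracket: p<0.01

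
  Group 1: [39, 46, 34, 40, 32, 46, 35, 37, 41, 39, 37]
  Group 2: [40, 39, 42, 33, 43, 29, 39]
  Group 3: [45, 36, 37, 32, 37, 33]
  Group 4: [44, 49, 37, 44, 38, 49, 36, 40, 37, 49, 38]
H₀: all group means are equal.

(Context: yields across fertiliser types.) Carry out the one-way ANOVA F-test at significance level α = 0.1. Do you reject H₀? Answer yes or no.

reject H₀: no

Group means [38.73, 37.86, 36.67, 41.91], grand mean 39.200
SSB = Σnᵢ(x̄ᵢ−x̄)² = 134.319; SSW = ΣΣ(x−x̄ᵢ)² = 735.281
MSB = 134.319/3 = 44.7729; MSW = 735.281/31 = 23.7188
F = MSB/MSW = 1.8877
df = (3, 31)
p-value (upper-tail) = 0.15222
At α=0.1: p ≥ α → fail to reject H₀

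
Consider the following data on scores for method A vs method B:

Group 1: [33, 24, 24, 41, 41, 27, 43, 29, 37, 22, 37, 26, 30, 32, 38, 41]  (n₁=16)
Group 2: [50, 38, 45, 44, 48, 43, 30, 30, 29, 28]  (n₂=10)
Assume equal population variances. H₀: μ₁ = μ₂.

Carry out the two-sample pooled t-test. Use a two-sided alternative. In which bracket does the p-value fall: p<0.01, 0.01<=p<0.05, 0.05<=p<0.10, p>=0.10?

x̄₁=32.812, s₁=7.035, n₁=16
x̄₂=38.500, s₂=8.567, n₂=10
s_p² = [15·7.035² + 9·8.567²]/24 = 58.4557
SE = √(s_p²·(1/16+1/10)) = 3.0821
t = (32.812−38.500)/3.0821 = -1.8454
df = 24
p-value (two-sided) = 0.07736
→ bracket: 0.05<=p<0.10

p-value bracket: 0.05<=p<0.10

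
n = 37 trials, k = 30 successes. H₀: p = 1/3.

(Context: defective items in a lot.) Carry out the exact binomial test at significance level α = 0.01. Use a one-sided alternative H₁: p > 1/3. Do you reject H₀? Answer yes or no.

Exact binomial: n=37, k=30, p₀=1/3=0.3333
P(X≥30) from Σ C(n,i)·p₀^i·(1−p₀)^(n−i)
p-value (one-sided, H₁ greater) = 0.00000
At α=0.01: p < α → reject H₀

reject H₀: yes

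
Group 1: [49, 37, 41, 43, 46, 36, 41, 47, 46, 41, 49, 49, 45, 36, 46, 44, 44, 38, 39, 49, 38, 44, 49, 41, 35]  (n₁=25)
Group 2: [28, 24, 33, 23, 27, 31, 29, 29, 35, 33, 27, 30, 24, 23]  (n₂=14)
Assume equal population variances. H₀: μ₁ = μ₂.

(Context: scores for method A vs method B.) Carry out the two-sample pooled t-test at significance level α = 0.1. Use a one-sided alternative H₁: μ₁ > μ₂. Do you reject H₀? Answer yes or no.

reject H₀: yes

x̄₁=42.920, s₁=4.609, n₁=25
x̄₂=28.286, s₂=3.891, n₂=14
s_p² = [24·4.609² + 13·3.891²]/37 = 19.0999
SE = √(s_p²·(1/25+1/14)) = 1.4589
t = (42.920−28.286)/1.4589 = 10.0313
df = 37
p-value (one-sided, H₁ greater) = 0.00000
At α=0.1: p < α → reject H₀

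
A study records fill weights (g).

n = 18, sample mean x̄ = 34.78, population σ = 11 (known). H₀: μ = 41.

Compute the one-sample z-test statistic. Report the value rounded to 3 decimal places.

test statistic = -2.399

SE = σ/√n = 11/√18 = 2.5927
z = (x̄−μ₀)/SE = (34.78−41)/2.5927 = -2.3990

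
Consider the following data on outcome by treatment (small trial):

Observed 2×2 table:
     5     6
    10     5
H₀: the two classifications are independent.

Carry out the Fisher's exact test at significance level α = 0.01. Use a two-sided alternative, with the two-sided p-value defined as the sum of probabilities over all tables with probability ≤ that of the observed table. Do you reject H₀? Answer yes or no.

reject H₀: no

Margins: r₁=11, r₂=15, c₁=15, c₂=11, n=26
p_obs = C(11,5)·C(15,10)/C(26,15); sum pmf over tables with pmf ≤ p_obs
p-value (two-sided) = 0.42586
At α=0.01: p ≥ α → fail to reject H₀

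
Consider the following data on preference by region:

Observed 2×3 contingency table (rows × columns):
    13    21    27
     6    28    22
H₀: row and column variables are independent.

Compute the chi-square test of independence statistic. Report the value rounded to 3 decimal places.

test statistic = 3.883

Row totals [61, 56], col totals [19, 49, 49], n=117
χ² = (13−9.91)²/9.91 + (21−25.55)²/25.55 + (27−25.55)²/25.55 + (6−9.09)²/9.09 + (28−23.45)²/23.45 + (22−23.45)²/23.45 = 3.8826
df = 2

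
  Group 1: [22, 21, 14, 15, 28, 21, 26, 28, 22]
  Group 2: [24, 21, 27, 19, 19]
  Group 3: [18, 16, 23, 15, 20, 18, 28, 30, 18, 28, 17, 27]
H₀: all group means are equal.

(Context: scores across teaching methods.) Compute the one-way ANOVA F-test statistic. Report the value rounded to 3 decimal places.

test statistic = 0.025

Group means [21.89, 22.00, 21.50], grand mean 21.731
SSB = Σnᵢ(x̄ᵢ−x̄)² = 1.226; SSW = ΣΣ(x−x̄ᵢ)² = 571.889
MSB = 1.226/2 = 0.6132; MSW = 571.889/23 = 24.8647
F = MSB/MSW = 0.0247
df = (2, 23)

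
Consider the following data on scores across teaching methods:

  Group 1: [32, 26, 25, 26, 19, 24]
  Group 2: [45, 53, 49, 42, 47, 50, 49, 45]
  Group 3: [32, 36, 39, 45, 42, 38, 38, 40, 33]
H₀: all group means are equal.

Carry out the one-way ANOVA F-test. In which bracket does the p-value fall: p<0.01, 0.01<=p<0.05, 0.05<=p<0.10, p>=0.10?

Group means [25.33, 47.50, 38.11], grand mean 38.043
SSB = Σnᵢ(x̄ᵢ−x̄)² = 1684.734; SSW = ΣΣ(x−x̄ᵢ)² = 306.222
MSB = 1684.734/2 = 842.3671; MSW = 306.222/20 = 15.3111
F = MSB/MSW = 55.0167
df = (2, 20)
p-value (upper-tail) = 0.00000
→ bracket: p<0.01

p-value bracket: p<0.01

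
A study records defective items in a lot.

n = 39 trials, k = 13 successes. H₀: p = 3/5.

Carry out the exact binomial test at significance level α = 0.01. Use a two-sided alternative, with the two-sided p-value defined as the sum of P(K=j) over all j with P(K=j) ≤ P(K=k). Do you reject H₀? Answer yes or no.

reject H₀: yes

Exact binomial: n=39, k=13, p₀=3/5=0.6000
P(X=j) = C(n,j)·p₀^j·(1−p₀)^(n−j); p = Σ P(X=j) over j with P(X=j) ≤ P(X=13)
p-value (two-sided) = 0.00090
At α=0.01: p < α → reject H₀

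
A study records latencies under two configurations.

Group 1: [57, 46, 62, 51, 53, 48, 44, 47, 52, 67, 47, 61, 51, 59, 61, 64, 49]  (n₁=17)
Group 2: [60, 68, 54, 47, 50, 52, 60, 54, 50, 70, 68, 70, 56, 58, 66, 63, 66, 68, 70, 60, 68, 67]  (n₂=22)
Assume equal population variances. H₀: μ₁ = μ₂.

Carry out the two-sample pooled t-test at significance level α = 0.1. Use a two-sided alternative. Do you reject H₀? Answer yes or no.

x̄₁=54.059, s₁=7.119, n₁=17
x̄₂=61.136, s₂=7.504, n₂=22
s_p² = [16·7.119² + 21·7.504²]/37 = 53.8792
SE = √(s_p²·(1/17+1/22)) = 2.3703
t = (54.059−61.136)/2.3703 = -2.9859
df = 37
p-value (two-sided) = 0.00499
At α=0.1: p < α → reject H₀

reject H₀: yes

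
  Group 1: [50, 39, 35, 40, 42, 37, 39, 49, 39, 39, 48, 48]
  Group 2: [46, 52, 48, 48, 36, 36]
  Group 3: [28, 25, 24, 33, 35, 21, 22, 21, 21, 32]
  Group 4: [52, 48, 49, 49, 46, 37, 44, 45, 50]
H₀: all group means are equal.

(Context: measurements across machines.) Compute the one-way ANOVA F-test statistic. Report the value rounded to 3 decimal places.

test statistic = 28.426

Group means [42.08, 44.33, 26.20, 46.67], grand mean 39.270
SSB = Σnᵢ(x̄ᵢ−x̄)² = 2449.447; SSW = ΣΣ(x−x̄ᵢ)² = 947.850
MSB = 2449.447/3 = 816.4824; MSW = 947.850/33 = 28.7227
F = MSB/MSW = 28.4264
df = (3, 33)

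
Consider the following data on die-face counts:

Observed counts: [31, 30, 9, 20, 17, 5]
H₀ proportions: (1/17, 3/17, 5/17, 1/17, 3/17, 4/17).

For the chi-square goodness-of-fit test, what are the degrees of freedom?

df = k − 1 = 6 − 1 = 5

degrees of freedom = 5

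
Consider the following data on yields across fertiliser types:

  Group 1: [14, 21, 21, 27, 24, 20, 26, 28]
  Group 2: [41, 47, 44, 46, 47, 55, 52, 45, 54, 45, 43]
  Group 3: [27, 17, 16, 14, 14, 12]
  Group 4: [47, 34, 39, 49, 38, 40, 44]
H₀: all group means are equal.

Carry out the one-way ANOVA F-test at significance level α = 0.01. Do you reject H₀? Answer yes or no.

Group means [22.62, 47.18, 16.67, 41.57], grand mean 34.094
SSB = Σnᵢ(x̄ᵢ−x̄)² = 5150.160; SSW = ΣΣ(x−x̄ᵢ)² = 668.559
MSB = 5150.160/3 = 1716.7199; MSW = 668.559/28 = 23.8771
F = MSB/MSW = 71.8982
df = (3, 28)
p-value (upper-tail) = 0.00000
At α=0.01: p < α → reject H₀

reject H₀: yes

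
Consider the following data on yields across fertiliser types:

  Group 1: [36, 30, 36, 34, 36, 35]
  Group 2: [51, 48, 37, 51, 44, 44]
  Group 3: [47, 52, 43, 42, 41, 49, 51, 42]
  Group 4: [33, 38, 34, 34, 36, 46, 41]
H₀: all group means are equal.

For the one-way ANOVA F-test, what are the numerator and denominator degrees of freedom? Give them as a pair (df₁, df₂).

k = 4 groups, N = 27 total
df = (k−1, N−k) = (4−1, 27−4) = (3, 23)

degrees of freedom = [3, 23]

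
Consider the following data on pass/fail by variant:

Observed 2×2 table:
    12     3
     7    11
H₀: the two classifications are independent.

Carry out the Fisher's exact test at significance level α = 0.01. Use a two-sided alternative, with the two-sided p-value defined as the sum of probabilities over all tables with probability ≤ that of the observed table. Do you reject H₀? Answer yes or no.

reject H₀: no

Margins: r₁=15, r₂=18, c₁=19, c₂=14, n=33
p_obs = C(15,12)·C(18,7)/C(33,19); sum pmf over tables with pmf ≤ p_obs
p-value (two-sided) = 0.03290
At α=0.01: p ≥ α → fail to reject H₀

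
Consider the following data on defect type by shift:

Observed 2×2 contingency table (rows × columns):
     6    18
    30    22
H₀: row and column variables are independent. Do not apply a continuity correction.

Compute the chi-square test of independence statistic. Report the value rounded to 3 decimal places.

Row totals [24, 52], col totals [36, 40], n=76
χ² = (6−11.37)²/11.37 + (18−12.63)²/12.63 + (30−24.63)²/24.63 + (22−27.37)²/27.37 = 7.0397
df = 1

test statistic = 7.040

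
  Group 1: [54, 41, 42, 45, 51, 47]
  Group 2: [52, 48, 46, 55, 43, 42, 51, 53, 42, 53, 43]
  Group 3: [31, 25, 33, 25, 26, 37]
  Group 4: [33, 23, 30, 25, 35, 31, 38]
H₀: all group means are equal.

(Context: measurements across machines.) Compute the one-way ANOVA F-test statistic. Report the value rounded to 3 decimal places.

Group means [46.67, 48.00, 29.50, 30.71], grand mean 40.000
SSB = Σnᵢ(x̄ᵢ−x̄)² = 2235.738; SSW = ΣΣ(x−x̄ᵢ)² = 672.262
MSB = 2235.738/3 = 745.2460; MSW = 672.262/26 = 25.8562
F = MSB/MSW = 28.8227
df = (3, 26)

test statistic = 28.823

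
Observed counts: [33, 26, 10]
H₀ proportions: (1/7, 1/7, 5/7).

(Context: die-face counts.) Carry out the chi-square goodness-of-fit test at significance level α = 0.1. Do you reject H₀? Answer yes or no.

n = 69; E_i = n·p_i = [9.86, 9.86, 49.29]
χ² = (33−9.86)²/9.86 + (26−9.86)²/9.86 + (10−49.29)²/49.29 = 112.0870
df = 2
p-value (upper-tail) = 0.00000
At α=0.1: p < α → reject H₀

reject H₀: yes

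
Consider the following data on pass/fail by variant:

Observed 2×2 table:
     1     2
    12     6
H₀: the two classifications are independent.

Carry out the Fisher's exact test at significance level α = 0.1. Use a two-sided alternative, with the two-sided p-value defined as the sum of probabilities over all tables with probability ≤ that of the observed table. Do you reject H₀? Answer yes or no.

Margins: r₁=3, r₂=18, c₁=13, c₂=8, n=21
p_obs = C(3,1)·C(18,12)/C(21,13); sum pmf over tables with pmf ≤ p_obs
p-value (two-sided) = 0.53083
At α=0.1: p ≥ α → fail to reject H₀

reject H₀: no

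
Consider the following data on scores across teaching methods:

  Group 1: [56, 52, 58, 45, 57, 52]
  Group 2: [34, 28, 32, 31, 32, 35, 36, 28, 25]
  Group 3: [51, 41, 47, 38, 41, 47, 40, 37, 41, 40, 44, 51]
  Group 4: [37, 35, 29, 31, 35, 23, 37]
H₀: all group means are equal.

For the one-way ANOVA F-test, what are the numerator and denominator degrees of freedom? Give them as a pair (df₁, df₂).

degrees of freedom = [3, 30]

k = 4 groups, N = 34 total
df = (k−1, N−k) = (4−1, 34−4) = (3, 30)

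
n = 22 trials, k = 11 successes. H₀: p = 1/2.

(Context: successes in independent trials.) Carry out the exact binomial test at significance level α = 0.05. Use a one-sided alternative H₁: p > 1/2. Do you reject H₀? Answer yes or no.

reject H₀: no

Exact binomial: n=22, k=11, p₀=1/2=0.5000
P(X≥11) from Σ C(n,i)·p₀^i·(1−p₀)^(n−i)
p-value (one-sided, H₁ greater) = 0.58409
At α=0.05: p ≥ α → fail to reject H₀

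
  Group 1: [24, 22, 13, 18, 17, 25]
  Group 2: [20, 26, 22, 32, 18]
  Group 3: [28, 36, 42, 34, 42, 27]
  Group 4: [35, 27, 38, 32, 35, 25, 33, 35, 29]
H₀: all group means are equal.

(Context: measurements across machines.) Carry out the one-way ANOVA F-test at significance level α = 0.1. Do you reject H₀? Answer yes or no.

Group means [19.83, 23.60, 34.83, 32.11], grand mean 28.269
SSB = Σnᵢ(x̄ᵢ−x̄)² = 927.360; SSW = ΣΣ(x−x̄ᵢ)² = 589.756
MSB = 927.360/3 = 309.1199; MSW = 589.756/22 = 26.8071
F = MSB/MSW = 11.5313
df = (3, 22)
p-value (upper-tail) = 0.00010
At α=0.1: p < α → reject H₀

reject H₀: yes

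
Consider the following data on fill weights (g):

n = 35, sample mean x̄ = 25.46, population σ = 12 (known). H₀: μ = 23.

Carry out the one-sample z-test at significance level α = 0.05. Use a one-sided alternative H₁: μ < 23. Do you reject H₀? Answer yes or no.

SE = σ/√n = 12/√35 = 2.0284
z = (x̄−μ₀)/SE = (25.46−23)/2.0284 = 1.2128
p-value (one-sided, H₁ less) = 0.88740
At α=0.05: p ≥ α → fail to reject H₀

reject H₀: no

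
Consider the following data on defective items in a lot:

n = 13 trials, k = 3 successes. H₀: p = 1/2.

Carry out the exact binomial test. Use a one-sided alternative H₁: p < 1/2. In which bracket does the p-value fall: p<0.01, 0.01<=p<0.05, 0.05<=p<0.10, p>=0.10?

Exact binomial: n=13, k=3, p₀=1/2=0.5000
P(X≤3) from Σ C(n,i)·p₀^i·(1−p₀)^(n−i)
p-value (one-sided, H₁ less) = 0.04614
→ bracket: 0.01<=p<0.05

p-value bracket: 0.01<=p<0.05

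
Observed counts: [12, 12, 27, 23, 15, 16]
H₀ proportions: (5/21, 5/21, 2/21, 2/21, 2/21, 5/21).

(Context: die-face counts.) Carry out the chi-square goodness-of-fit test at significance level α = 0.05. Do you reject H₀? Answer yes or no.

n = 105; E_i = n·p_i = [25.00, 25.00, 10.00, 10.00, 10.00, 25.00]
χ² = (12−25.00)²/25.00 + (12−25.00)²/25.00 + (27−10.00)²/10.00 + (23−10.00)²/10.00 + (15−10.00)²/10.00 + (16−25.00)²/25.00 = 65.0600
df = 5
p-value (upper-tail) = 0.00000
At α=0.05: p < α → reject H₀

reject H₀: yes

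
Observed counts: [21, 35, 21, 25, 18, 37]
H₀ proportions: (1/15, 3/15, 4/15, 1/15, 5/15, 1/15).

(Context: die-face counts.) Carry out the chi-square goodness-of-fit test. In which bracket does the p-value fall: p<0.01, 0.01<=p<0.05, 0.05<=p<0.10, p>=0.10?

p-value bracket: p<0.01

n = 157; E_i = n·p_i = [10.47, 31.40, 41.87, 10.47, 52.33, 10.47]
χ² = (21−10.47)²/10.47 + (35−31.40)²/31.40 + (21−41.87)²/41.87 + (25−10.47)²/10.47 + (18−52.33)²/52.33 + (37−10.47)²/10.47 = 131.3806
df = 5
p-value (upper-tail) = 0.00000
→ bracket: p<0.01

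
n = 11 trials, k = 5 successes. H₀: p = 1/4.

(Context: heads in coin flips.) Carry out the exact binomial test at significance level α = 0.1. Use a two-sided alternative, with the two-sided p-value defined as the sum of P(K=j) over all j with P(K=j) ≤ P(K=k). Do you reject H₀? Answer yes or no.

Exact binomial: n=11, k=5, p₀=1/4=0.2500
P(X=j) = C(n,j)·p₀^j·(1−p₀)^(n−j); p = Σ P(X=j) over j with P(X=j) ≤ P(X=5)
p-value (two-sided) = 0.15686
At α=0.1: p ≥ α → fail to reject H₀

reject H₀: no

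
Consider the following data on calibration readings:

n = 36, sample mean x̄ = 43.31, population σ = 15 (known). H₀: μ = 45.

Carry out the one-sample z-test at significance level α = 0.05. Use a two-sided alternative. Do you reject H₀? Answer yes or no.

SE = σ/√n = 15/√36 = 2.5000
z = (x̄−μ₀)/SE = (43.31−45)/2.5000 = -0.6760
p-value (two-sided) = 0.49904
At α=0.05: p ≥ α → fail to reject H₀

reject H₀: no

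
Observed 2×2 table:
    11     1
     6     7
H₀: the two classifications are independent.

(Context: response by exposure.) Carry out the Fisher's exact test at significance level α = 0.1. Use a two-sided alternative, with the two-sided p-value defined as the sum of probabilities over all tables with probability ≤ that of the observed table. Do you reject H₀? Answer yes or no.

reject H₀: yes

Margins: r₁=12, r₂=13, c₁=17, c₂=8, n=25
p_obs = C(12,11)·C(13,6)/C(25,17); sum pmf over tables with pmf ≤ p_obs
p-value (two-sided) = 0.03021
At α=0.1: p < α → reject H₀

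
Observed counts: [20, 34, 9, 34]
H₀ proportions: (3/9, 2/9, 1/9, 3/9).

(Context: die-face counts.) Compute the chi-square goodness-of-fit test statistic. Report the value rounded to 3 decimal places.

n = 97; E_i = n·p_i = [32.33, 21.56, 10.78, 32.33]
χ² = (20−32.33)²/32.33 + (34−21.56)²/21.56 + (9−10.78)²/10.78 + (34−32.33)²/32.33 = 12.2680
df = 3

test statistic = 12.268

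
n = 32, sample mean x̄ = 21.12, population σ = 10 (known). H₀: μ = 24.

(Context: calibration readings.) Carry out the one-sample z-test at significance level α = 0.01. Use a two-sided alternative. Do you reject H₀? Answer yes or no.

SE = σ/√n = 10/√32 = 1.7678
z = (x̄−μ₀)/SE = (21.12−24)/1.7678 = -1.6292
p-value (two-sided) = 0.10328
At α=0.01: p ≥ α → fail to reject H₀

reject H₀: no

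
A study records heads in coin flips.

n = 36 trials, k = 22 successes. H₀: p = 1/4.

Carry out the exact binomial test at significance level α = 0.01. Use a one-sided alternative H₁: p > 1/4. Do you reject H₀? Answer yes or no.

Exact binomial: n=36, k=22, p₀=1/4=0.2500
P(X≥22) from Σ C(n,i)·p₀^i·(1−p₀)^(n−i)
p-value (one-sided, H₁ greater) = 0.00000
At α=0.01: p < α → reject H₀

reject H₀: yes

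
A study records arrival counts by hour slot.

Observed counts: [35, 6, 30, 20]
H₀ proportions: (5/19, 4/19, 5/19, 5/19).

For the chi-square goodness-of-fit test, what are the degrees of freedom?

df = k − 1 = 4 − 1 = 3

degrees of freedom = 3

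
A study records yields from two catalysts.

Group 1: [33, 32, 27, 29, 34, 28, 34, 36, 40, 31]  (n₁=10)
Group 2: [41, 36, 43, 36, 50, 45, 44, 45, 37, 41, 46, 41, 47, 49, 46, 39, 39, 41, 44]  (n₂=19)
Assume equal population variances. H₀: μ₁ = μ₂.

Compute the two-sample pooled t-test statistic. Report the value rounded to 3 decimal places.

test statistic = -6.438

x̄₁=32.400, s₁=3.921, n₁=10
x̄₂=42.632, s₂=4.139, n₂=19
s_p² = [9·3.921² + 18·4.139²]/27 = 16.5489
SE = √(s_p²·(1/10+1/19)) = 1.5893
t = (32.400−42.632)/1.5893 = -6.4378
df = 27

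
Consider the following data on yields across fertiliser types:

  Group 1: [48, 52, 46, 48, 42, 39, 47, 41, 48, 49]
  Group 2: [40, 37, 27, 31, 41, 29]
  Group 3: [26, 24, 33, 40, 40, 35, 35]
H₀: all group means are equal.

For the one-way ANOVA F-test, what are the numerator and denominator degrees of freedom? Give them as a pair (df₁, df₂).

degrees of freedom = [2, 20]

k = 3 groups, N = 23 total
df = (k−1, N−k) = (3−1, 23−3) = (2, 20)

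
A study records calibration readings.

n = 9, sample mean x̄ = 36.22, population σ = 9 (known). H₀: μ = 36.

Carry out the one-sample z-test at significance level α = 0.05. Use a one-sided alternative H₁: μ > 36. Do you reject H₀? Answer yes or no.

reject H₀: no

SE = σ/√n = 9/√9 = 3.0000
z = (x̄−μ₀)/SE = (36.22−36)/3.0000 = 0.0733
p-value (one-sided, H₁ greater) = 0.47077
At α=0.05: p ≥ α → fail to reject H₀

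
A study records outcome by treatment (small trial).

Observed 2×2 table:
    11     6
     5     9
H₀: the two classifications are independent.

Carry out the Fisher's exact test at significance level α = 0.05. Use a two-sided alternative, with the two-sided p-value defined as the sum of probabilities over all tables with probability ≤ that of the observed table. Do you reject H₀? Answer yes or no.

Margins: r₁=17, r₂=14, c₁=16, c₂=15, n=31
p_obs = C(17,11)·C(14,5)/C(31,16); sum pmf over tables with pmf ≤ p_obs
p-value (two-sided) = 0.15561
At α=0.05: p ≥ α → fail to reject H₀

reject H₀: no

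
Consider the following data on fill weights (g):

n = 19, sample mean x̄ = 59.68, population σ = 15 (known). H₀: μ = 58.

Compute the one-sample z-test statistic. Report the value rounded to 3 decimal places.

test statistic = 0.488

SE = σ/√n = 15/√19 = 3.4412
z = (x̄−μ₀)/SE = (59.68−58)/3.4412 = 0.4882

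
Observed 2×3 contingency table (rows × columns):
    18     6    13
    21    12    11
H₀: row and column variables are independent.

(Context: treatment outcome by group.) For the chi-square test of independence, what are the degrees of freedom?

df = (r−1)(c−1) = (2−1)·(3−1) = 2

degrees of freedom = 2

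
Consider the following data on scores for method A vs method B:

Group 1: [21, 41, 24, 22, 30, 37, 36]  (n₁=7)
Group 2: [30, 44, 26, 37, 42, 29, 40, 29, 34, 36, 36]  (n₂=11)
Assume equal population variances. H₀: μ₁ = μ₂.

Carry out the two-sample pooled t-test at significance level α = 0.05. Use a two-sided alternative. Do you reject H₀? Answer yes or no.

reject H₀: no

x̄₁=30.143, s₁=8.030, n₁=7
x̄₂=34.818, s₂=5.828, n₂=11
s_p² = [6·8.030² + 10·5.828²]/16 = 45.4058
SE = √(s_p²·(1/7+1/11)) = 3.2580
t = (30.143−34.818)/3.2580 = -1.4350
df = 16
p-value (two-sided) = 0.17053
At α=0.05: p ≥ α → fail to reject H₀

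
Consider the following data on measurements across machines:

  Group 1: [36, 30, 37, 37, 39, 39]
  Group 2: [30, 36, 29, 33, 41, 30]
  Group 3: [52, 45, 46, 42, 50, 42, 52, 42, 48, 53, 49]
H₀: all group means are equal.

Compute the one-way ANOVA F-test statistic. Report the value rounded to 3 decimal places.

Group means [36.33, 33.17, 47.36], grand mean 40.783
SSB = Σnᵢ(x̄ᵢ−x̄)² = 943.201; SSW = ΣΣ(x−x̄ᵢ)² = 340.712
MSB = 943.201/2 = 471.6005; MSW = 340.712/20 = 17.0356
F = MSB/MSW = 27.6832
df = (2, 20)

test statistic = 27.683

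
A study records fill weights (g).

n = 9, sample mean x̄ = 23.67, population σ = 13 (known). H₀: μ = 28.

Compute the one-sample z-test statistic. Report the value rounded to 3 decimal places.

SE = σ/√n = 13/√9 = 4.3333
z = (x̄−μ₀)/SE = (23.67−28)/4.3333 = -0.9992

test statistic = -0.999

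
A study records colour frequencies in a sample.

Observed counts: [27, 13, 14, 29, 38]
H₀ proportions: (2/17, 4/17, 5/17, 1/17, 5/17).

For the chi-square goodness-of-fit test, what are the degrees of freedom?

df = k − 1 = 5 − 1 = 4

degrees of freedom = 4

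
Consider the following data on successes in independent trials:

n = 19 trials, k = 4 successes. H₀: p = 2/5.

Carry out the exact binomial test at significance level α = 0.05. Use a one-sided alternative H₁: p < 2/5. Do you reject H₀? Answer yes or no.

reject H₀: no

Exact binomial: n=19, k=4, p₀=2/5=0.4000
P(X≤4) from Σ C(n,i)·p₀^i·(1−p₀)^(n−i)
p-value (one-sided, H₁ less) = 0.06961
At α=0.05: p ≥ α → fail to reject H₀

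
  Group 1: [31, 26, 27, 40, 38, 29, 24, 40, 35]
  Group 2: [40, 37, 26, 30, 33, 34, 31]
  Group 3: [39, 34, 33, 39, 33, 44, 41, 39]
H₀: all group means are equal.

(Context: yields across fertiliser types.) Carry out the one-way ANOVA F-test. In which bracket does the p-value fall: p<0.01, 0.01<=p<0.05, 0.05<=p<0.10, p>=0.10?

Group means [32.22, 33.00, 37.75], grand mean 34.292
SSB = Σnᵢ(x̄ᵢ−x̄)² = 145.903; SSW = ΣΣ(x−x̄ᵢ)² = 549.056
MSB = 145.903/2 = 72.9514; MSW = 549.056/21 = 26.1455
F = MSB/MSW = 2.7902
df = (2, 21)
p-value (upper-tail) = 0.08422
→ bracket: 0.05<=p<0.10

p-value bracket: 0.05<=p<0.10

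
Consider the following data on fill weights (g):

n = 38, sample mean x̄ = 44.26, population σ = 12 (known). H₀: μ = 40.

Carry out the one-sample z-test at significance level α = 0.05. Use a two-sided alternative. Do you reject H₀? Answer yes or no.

SE = σ/√n = 12/√38 = 1.9467
z = (x̄−μ₀)/SE = (44.26−40)/1.9467 = 2.1884
p-value (two-sided) = 0.02864
At α=0.05: p < α → reject H₀

reject H₀: yes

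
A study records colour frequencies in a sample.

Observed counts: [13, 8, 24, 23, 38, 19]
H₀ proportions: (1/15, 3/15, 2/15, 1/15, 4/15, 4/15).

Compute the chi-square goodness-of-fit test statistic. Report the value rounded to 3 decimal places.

test statistic = 50.030

n = 125; E_i = n·p_i = [8.33, 25.00, 16.67, 8.33, 33.33, 33.33]
χ² = (13−8.33)²/8.33 + (8−25.00)²/25.00 + (24−16.67)²/16.67 + (23−8.33)²/8.33 + (38−33.33)²/33.33 + (19−33.33)²/33.33 = 50.0300
df = 5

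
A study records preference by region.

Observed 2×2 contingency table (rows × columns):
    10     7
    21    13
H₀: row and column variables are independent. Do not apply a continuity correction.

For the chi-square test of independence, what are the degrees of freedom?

df = (r−1)(c−1) = (2−1)·(2−1) = 1

degrees of freedom = 1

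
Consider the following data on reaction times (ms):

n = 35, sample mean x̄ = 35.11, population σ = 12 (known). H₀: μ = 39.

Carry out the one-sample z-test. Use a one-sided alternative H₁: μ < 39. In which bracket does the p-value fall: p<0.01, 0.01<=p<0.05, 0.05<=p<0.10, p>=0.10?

SE = σ/√n = 12/√35 = 2.0284
z = (x̄−μ₀)/SE = (35.11−39)/2.0284 = -1.9178
p-value (one-sided, H₁ less) = 0.02757
→ bracket: 0.01<=p<0.05

p-value bracket: 0.01<=p<0.05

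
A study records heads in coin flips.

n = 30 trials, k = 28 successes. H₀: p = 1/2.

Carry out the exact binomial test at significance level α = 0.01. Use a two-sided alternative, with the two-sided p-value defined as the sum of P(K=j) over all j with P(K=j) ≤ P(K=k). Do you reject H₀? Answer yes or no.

Exact binomial: n=30, k=28, p₀=1/2=0.5000
P(X=j) = C(n,j)·p₀^j·(1−p₀)^(n−j); p = Σ P(X=j) over j with P(X=j) ≤ P(X=28)
p-value (two-sided) = 0.00000
At α=0.01: p < α → reject H₀

reject H₀: yes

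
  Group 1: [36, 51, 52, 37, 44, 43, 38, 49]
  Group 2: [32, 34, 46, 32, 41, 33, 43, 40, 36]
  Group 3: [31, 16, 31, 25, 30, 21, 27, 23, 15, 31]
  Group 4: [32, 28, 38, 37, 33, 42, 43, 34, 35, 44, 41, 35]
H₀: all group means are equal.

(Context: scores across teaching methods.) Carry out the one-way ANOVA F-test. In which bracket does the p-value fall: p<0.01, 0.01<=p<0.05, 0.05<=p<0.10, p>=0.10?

Group means [43.75, 37.44, 25.00, 36.83], grand mean 35.359
SSB = Σnᵢ(x̄ᵢ−x̄)² = 1701.585; SSW = ΣΣ(x−x̄ᵢ)² = 1107.389
MSB = 1701.585/3 = 567.1952; MSW = 1107.389/35 = 31.6397
F = MSB/MSW = 17.9267
df = (3, 35)
p-value (upper-tail) = 0.00000
→ bracket: p<0.01

p-value bracket: p<0.01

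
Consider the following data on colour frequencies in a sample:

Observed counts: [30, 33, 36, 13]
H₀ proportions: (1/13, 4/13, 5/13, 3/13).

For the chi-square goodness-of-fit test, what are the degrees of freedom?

df = k − 1 = 4 − 1 = 3

degrees of freedom = 3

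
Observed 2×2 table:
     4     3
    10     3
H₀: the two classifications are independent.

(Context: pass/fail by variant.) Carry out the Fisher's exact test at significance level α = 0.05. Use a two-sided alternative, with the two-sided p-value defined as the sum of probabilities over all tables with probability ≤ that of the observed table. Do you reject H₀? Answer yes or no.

reject H₀: no

Margins: r₁=7, r₂=13, c₁=14, c₂=6, n=20
p_obs = C(7,4)·C(13,10)/C(20,14); sum pmf over tables with pmf ≤ p_obs
p-value (two-sided) = 0.61262
At α=0.05: p ≥ α → fail to reject H₀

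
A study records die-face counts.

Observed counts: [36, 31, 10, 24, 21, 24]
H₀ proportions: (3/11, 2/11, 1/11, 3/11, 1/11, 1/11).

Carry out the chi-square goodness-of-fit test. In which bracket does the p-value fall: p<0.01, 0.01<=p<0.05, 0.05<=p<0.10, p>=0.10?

n = 146; E_i = n·p_i = [39.82, 26.55, 13.27, 39.82, 13.27, 13.27]
χ² = (36−39.82)²/39.82 + (31−26.55)²/26.55 + (10−13.27)²/13.27 + (24−39.82)²/39.82 + (21−13.27)²/13.27 + (24−13.27)²/13.27 = 21.3733
df = 5
p-value (upper-tail) = 0.00069
→ bracket: p<0.01

p-value bracket: p<0.01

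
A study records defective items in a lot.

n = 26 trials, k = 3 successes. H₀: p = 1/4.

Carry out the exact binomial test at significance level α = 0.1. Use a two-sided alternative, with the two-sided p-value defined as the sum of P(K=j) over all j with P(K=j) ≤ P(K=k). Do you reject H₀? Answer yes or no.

Exact binomial: n=26, k=3, p₀=1/4=0.2500
P(X=j) = C(n,j)·p₀^j·(1−p₀)^(n−j); p = Σ P(X=j) over j with P(X=j) ≤ P(X=3)
p-value (two-sided) = 0.17104
At α=0.1: p ≥ α → fail to reject H₀

reject H₀: no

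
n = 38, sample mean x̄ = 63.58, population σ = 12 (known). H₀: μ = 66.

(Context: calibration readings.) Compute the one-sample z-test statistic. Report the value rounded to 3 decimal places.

test statistic = -1.243

SE = σ/√n = 12/√38 = 1.9467
z = (x̄−μ₀)/SE = (63.58−66)/1.9467 = -1.2432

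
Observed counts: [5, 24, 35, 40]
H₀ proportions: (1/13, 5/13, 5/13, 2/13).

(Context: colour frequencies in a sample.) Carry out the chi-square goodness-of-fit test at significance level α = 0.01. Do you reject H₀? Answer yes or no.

n = 104; E_i = n·p_i = [8.00, 40.00, 40.00, 16.00]
χ² = (5−8.00)²/8.00 + (24−40.00)²/40.00 + (35−40.00)²/40.00 + (40−16.00)²/16.00 = 44.1500
df = 3
p-value (upper-tail) = 0.00000
At α=0.01: p < α → reject H₀

reject H₀: yes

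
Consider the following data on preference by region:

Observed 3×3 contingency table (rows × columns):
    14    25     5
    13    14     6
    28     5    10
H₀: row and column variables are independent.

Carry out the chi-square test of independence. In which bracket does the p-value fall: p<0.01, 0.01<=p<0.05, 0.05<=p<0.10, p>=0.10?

Row totals [44, 33, 43], col totals [55, 44, 21], n=120
χ² = (14−20.17)²/20.17 + (25−16.13)²/16.13 + (5−7.70)²/7.70 + (13−15.12)²/15.12 + (14−12.10)²/12.10 + (6−5.78)²/5.78 + (28−19.71)²/19.71 + (5−15.77)²/15.77 + (10−7.53)²/7.53 = 19.9659
df = 4
p-value (upper-tail) = 0.00051
→ bracket: p<0.01

p-value bracket: p<0.01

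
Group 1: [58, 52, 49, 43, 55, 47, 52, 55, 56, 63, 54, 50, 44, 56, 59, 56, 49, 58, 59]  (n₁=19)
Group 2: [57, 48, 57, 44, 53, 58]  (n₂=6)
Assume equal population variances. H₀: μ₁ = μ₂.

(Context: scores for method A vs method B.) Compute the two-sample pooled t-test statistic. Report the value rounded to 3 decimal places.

x̄₁=53.421, s₁=5.347, n₁=19
x̄₂=52.833, s₂=5.707, n₂=6
s_p² = [18·5.347² + 5·5.707²]/23 = 29.4550
SE = √(s_p²·(1/19+1/6)) = 2.5415
t = (53.421−52.833)/2.5415 = 0.2312
df = 23

test statistic = 0.231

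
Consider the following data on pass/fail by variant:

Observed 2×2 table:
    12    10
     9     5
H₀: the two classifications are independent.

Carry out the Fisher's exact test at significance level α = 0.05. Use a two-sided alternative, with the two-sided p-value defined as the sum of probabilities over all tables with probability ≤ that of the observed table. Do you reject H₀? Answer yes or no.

reject H₀: no

Margins: r₁=22, r₂=14, c₁=21, c₂=15, n=36
p_obs = C(22,12)·C(14,9)/C(36,21); sum pmf over tables with pmf ≤ p_obs
p-value (two-sided) = 0.73172
At α=0.05: p ≥ α → fail to reject H₀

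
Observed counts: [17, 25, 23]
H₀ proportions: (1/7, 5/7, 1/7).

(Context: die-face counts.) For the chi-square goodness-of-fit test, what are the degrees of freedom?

df = k − 1 = 3 − 1 = 2

degrees of freedom = 2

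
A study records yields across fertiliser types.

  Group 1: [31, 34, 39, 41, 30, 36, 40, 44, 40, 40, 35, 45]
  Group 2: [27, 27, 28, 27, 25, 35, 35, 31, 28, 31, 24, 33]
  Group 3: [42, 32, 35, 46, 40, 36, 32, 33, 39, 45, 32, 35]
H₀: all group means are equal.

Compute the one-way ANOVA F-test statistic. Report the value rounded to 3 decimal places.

test statistic = 13.517

Group means [37.92, 29.25, 37.25], grand mean 34.806
SSB = Σnᵢ(x̄ᵢ−x̄)² = 558.222; SSW = ΣΣ(x−x̄ᵢ)² = 681.417
MSB = 558.222/2 = 279.1111; MSW = 681.417/33 = 20.6490
F = MSB/MSW = 13.5169
df = (2, 33)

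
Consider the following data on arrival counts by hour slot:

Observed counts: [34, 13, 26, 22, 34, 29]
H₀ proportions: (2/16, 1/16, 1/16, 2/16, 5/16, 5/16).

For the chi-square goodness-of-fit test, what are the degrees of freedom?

degrees of freedom = 5

df = k − 1 = 6 − 1 = 5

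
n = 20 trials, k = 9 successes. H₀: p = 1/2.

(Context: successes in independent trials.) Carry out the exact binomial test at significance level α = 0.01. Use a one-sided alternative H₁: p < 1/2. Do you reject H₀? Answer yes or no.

Exact binomial: n=20, k=9, p₀=1/2=0.5000
P(X≤9) from Σ C(n,i)·p₀^i·(1−p₀)^(n−i)
p-value (one-sided, H₁ less) = 0.41190
At α=0.01: p ≥ α → fail to reject H₀

reject H₀: no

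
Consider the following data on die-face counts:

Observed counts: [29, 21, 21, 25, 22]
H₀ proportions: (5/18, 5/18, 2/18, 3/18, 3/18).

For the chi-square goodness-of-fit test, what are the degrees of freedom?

df = k − 1 = 5 − 1 = 4

degrees of freedom = 4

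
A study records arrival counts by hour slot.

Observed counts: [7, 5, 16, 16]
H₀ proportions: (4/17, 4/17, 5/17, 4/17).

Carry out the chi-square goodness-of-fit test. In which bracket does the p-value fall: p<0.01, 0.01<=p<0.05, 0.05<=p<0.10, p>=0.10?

n = 44; E_i = n·p_i = [10.35, 10.35, 12.94, 10.35]
χ² = (7−10.35)²/10.35 + (5−10.35)²/10.35 + (16−12.94)²/12.94 + (16−10.35)²/10.35 = 7.6568
df = 3
p-value (upper-tail) = 0.05366
→ bracket: 0.05<=p<0.10

p-value bracket: 0.05<=p<0.10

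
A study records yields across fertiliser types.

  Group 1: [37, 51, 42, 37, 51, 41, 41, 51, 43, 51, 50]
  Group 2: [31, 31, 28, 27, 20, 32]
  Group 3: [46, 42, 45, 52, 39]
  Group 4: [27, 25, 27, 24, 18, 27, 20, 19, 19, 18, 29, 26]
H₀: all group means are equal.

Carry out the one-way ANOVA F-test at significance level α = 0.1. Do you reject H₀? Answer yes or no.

Group means [45.00, 28.17, 44.80, 23.25], grand mean 34.324
SSB = Σnᵢ(x̄ᵢ−x̄)² = 3501.558; SSW = ΣΣ(x−x̄ᵢ)² = 723.883
MSB = 3501.558/3 = 1167.1859; MSW = 723.883/30 = 24.1294
F = MSB/MSW = 48.3719
df = (3, 30)
p-value (upper-tail) = 0.00000
At α=0.1: p < α → reject H₀

reject H₀: yes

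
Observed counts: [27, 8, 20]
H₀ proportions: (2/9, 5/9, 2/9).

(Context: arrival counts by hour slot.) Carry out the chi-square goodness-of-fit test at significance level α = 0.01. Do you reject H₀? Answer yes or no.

reject H₀: yes

n = 55; E_i = n·p_i = [12.22, 30.56, 12.22]
χ² = (27−12.22)²/12.22 + (8−30.56)²/30.56 + (20−12.22)²/12.22 = 39.4673
df = 2
p-value (upper-tail) = 0.00000
At α=0.01: p < α → reject H₀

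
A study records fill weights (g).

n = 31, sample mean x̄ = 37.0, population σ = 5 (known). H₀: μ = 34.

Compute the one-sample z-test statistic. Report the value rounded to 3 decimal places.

SE = σ/√n = 5/√31 = 0.8980
z = (x̄−μ₀)/SE = (37.0−34)/0.8980 = 3.3407

test statistic = 3.341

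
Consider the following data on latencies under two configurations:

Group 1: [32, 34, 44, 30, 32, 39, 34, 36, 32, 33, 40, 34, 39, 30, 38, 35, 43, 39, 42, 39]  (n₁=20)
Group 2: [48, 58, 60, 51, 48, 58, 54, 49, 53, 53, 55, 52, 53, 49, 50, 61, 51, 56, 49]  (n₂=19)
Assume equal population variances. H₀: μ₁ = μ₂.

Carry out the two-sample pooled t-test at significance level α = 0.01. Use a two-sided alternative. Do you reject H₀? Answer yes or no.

reject H₀: yes

x̄₁=36.250, s₁=4.266, n₁=20
x̄₂=53.053, s₂=4.034, n₂=19
s_p² = [19·4.266² + 18·4.034²]/37 = 17.2621
SE = √(s_p²·(1/20+1/19)) = 1.3310
t = (36.250−53.053)/1.3310 = -12.6238
df = 37
p-value (two-sided) = 0.00000
At α=0.01: p < α → reject H₀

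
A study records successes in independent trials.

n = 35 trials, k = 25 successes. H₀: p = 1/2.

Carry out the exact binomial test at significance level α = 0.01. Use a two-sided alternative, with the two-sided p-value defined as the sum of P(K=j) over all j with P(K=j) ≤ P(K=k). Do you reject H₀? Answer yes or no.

Exact binomial: n=35, k=25, p₀=1/2=0.5000
P(X=j) = C(n,j)·p₀^j·(1−p₀)^(n−j); p = Σ P(X=j) over j with P(X=j) ≤ P(X=25)
p-value (two-sided) = 0.01667
At α=0.01: p ≥ α → fail to reject H₀

reject H₀: no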